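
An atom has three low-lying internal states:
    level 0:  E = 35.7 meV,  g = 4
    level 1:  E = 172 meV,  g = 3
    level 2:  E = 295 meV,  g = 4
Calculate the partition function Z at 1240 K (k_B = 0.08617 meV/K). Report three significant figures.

Z = 3.72

k_BT = 0.08617 × 1240 K = 106.85 meV.
Eᵢ/kT = 0.33411, 1.6097, 2.7609.
Z = Σ gᵢe^(−Eᵢ/kT) = 4·e^(−0.33411) + 3·e^(−1.6097) + 4·e^(−2.7609) = 2.8639 + 0.59984 + 0.25294 = 3.7167.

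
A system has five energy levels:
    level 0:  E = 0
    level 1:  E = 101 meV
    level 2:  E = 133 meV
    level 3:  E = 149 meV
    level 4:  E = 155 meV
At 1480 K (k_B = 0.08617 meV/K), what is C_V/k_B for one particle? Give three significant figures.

0.273

k_BT = 0.08617 × 1480 K = 127.53 meV.
Eᵢ/kT = 0, 0.79197, 1.0429, 1.1684, 1.2154.
Z = Σ e^(−Eᵢ/kT) = e^(−0) + e^(−0.79197) + e^(−1.0429) + e^(−1.1684) + e^(−1.2154) = 1.0000 + 0.45295 + 0.35243 + 0.31086 + 0.29659 = 2.4128.
⟨E⟩ = 76.637 meV, ⟨E²⟩ = 10312 meV².
C_V/k_B = (⟨E²⟩ − ⟨E⟩²)/(kT)² = (10312 − 5873.2)/16264 = 0.273.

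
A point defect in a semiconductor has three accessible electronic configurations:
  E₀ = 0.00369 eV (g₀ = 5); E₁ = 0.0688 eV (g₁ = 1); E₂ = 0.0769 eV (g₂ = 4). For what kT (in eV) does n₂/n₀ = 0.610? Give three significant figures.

0.270 eV

n₂/n₀ = (g₂/g₀) exp[−(E₂−E₀)/kT] = 0.610.
⇒ (E₂−E₀)/kT = ln((4/5)/0.610) = ln(1.3115) = 0.27117.
kT = 0.07321 eV / 0.27117 = 0.270 eV.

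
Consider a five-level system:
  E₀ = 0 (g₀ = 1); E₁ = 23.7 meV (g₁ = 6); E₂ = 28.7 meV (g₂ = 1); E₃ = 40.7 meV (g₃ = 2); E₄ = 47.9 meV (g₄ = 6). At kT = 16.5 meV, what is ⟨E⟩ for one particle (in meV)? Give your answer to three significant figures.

19.8 meV

Eᵢ/kT = 0, 1.4364, 1.7394, 2.4667, 2.9030.
Z = Σ gᵢe^(−Eᵢ/kT) = 1·e^(−0) + 6·e^(−1.4364) + 1·e^(−1.7394) + 2·e^(−2.4667) + 6·e^(−2.9030) = 1.0000 + 1.4267 + 0.17563 + 0.16973 + 0.32915 = 3.1012.
⟨E⟩ = Σ Eᵢ gᵢe^(−Eᵢ/kT) / Z = (0·1.0000 + 23.7·1.4267 + 28.7·0.17563 + 40.7·0.16973 + 47.9·0.32915) / 3.1012 = 19.8 meV.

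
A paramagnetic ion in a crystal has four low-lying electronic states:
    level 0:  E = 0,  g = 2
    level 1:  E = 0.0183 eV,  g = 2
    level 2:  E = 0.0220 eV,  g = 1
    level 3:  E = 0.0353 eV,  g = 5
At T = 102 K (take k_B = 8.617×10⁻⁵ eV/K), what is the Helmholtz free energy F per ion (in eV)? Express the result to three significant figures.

-0.00777 eV

k_BT = 8.617×10⁻⁵ × 102 K = 0.0087893 eV.
Eᵢ/kT = 0, 2.0821, 2.5030, 4.0162.
Z = Σ gᵢe^(−Eᵢ/kT) = 2·e^(−0) + 2·e^(−2.0821) + 1·e^(−2.5030) + 5·e^(−4.0162) = 2.0000 + 0.24934 + 0.081839 + 0.090107 = 2.4213.
F = −kT ln Z = −0.0087893 × ln(2.4213) = −0.0087893 × 0.88430 = -0.00777 eV.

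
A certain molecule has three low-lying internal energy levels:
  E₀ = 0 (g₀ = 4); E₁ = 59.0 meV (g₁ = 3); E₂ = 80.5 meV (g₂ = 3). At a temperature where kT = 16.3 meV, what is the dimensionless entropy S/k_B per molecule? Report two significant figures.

Eᵢ/kT = 0, 3.620, 4.939.
Z = Σ gᵢe^(−Eᵢ/kT) = 4·e^(−0) + 3·e^(−3.620) + 3·e^(−4.939) = 4.000 + 0.08035 + 0.02149 = 4.102.
⟨E⟩ = Σ EᵢPᵢ = 1.577 meV.
S/k_B = ln Z + ⟨E⟩/kT = ln(4.102) + 1.577/16.3 = 1.411 + 0.09675 = 1.5.

1.5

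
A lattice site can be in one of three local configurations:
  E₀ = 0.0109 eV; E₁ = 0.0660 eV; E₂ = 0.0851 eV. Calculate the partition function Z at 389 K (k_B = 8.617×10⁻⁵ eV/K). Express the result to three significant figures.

Z = 0.941

k_BT = 8.617×10⁻⁵ × 389 K = 0.033520 eV.
Eᵢ/kT = 0.32518, 1.9690, 2.5388.
Z = Σ e^(−Eᵢ/kT) = e^(−0.32518) + e^(−1.9690) + e^(−2.5388) = 0.72240 + 0.13960 + 0.078961 = 0.94096.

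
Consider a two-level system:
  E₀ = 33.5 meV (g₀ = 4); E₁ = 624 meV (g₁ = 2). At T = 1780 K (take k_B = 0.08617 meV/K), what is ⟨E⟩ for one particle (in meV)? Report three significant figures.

k_BT = 0.08617 × 1780 K = 153.38 meV.
Eᵢ/kT = 0.21841, 4.0683.
Z = Σ gᵢe^(−Eᵢ/kT) = 4·e^(−0.21841) + 2·e^(−4.0683) = 3.2152 + 0.034213 = 3.2494.
⟨E⟩ = Σ Eᵢ gᵢe^(−Eᵢ/kT) / Z = (33.5·3.2152 + 624·0.034213) / 3.2494 = 39.7 meV.

39.7 meV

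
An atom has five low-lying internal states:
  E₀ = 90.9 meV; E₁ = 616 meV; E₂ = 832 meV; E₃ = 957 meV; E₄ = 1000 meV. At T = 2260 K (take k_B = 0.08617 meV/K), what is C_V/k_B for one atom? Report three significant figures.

k_BT = 0.08617 × 2260 K = 194.74 meV.
Eᵢ/kT = 0.46678, 3.1632, 4.2724, 4.9142, 5.1351.
Z = Σ e^(−Eᵢ/kT) = e^(−0.46678) + e^(−3.1632) + e^(−4.2724) + e^(−4.9142) + e^(−5.1351) = 0.62702 + 0.042290 + 0.013948 + 0.0073416 + 0.0058865 = 0.69649.
⟨E⟩ = 154.44 meV, ⟨E²⟩ = 62447 meV².
C_V/k_B = (⟨E²⟩ − ⟨E⟩²)/(kT)² = (62447 − 23852)/37924 = 1.02.

1.02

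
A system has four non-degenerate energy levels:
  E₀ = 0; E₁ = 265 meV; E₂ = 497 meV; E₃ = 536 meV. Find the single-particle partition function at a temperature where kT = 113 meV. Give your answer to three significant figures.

Z = 1.12

Eᵢ/kT = 0, 2.3451, 4.3982, 4.7434.
Z = Σ e^(−Eᵢ/kT) = e^(−0) + e^(−2.3451) + e^(−4.3982) + e^(−4.7434) = 1.0000 + 0.095838 + 0.012299 + 0.0087090 = 1.1168.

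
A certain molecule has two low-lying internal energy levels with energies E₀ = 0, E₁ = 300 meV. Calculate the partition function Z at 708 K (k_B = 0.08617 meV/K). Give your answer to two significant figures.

Z = 1.0

k_BT = 0.08617 × 708 K = 61.01 meV.
Eᵢ/kT = 0, 4.917.
Z = Σ e^(−Eᵢ/kT) = e^(−0) + e^(−4.917) = 1.000 + 0.007321 = 1.007.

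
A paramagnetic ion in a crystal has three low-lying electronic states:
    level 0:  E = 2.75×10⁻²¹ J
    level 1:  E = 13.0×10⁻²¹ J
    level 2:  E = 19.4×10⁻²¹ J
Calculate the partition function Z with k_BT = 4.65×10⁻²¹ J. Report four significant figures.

Z = 0.6300

Eᵢ/kT = 0.591398, 2.79570, 4.17204.
Z = Σ e^(−Eᵢ/kT) = e^(−0.591398) + e^(−2.79570) + e^(−4.17204) = 0.553553 + 0.0610721 + 0.0154208 = 0.630046.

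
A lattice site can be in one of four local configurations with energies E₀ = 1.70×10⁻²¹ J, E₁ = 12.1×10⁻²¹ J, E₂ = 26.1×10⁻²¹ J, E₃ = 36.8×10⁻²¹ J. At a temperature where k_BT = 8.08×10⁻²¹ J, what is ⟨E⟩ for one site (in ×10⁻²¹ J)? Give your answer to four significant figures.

Eᵢ/kT = 0.210396, 1.49752, 3.23020, 4.55446.
Z = Σ e^(−Eᵢ/kT) = e^(−0.210396) + e^(−1.49752) + e^(−3.23020) + e^(−4.55446) = 0.810263 + 0.223684 + 0.0395496 + 0.0105202 = 1.08402.
⟨E⟩ = Σ Eᵢ e^(−Eᵢ/kT) / Z = (1.70·0.810263 + 12.1·0.223684 + 26.1·0.0395496 + 36.8·0.0105202) / 1.08402 = 5.077 ×10⁻²¹ J.

5.077 ×10⁻²¹ J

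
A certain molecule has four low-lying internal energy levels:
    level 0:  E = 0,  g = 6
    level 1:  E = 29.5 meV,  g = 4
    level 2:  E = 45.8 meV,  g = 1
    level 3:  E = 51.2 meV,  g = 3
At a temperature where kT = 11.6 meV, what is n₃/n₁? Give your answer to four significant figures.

n₃/n₁ = (g₃/g₁) exp[−(E₃−E₁)/kT] = (3/4) × exp(−(21.7 meV)/(11.6 meV)) = (3/4) × exp(-1.87069) = 0.1155.

0.1155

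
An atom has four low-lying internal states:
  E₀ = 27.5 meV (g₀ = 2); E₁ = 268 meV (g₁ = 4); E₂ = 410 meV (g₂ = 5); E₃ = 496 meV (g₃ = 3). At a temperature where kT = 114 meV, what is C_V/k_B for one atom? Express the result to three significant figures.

1.38

Eᵢ/kT = 0.24123, 2.3509, 3.5965, 4.3509.
Z = Σ gᵢe^(−Eᵢ/kT) = 2·e^(−0.24123) + 4·e^(−2.3509) + 5·e^(−3.5965) + 3·e^(−4.3509) = 1.5713 + 0.38113 + 0.13710 + 0.038686 = 2.1282.
⟨E⟩ = 103.73 meV, ⟨E²⟩ = 28722 meV².
C_V/k_B = (⟨E²⟩ − ⟨E⟩²)/(kT)² = (28722 − 10760)/12996 = 1.38.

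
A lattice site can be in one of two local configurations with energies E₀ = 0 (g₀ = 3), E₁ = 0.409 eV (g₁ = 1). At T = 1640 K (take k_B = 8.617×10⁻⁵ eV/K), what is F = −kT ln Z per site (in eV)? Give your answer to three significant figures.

k_BT = 8.617×10⁻⁵ × 1640 K = 0.14132 eV.
Eᵢ/kT = 0, 2.8941.
Z = Σ gᵢe^(−Eᵢ/kT) = 3·e^(−0) + 1·e^(−2.8941) = 3.0000 + 0.055349 = 3.0553.
F = −kT ln Z = −0.14132 × ln(3.0553) = −0.14132 × 1.1169 = -0.158 eV.

-0.158 eV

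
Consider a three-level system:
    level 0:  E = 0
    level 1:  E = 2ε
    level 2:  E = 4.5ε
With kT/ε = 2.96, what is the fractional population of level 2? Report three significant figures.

0.127

Eᵢ/kT = 0, 0.67568, 1.5203.
Z = Σ e^(−Eᵢ/kT) = e^(−0) + e^(−0.67568) + e^(−1.5203) = 1.0000 + 0.50881 + 0.21865 = 1.7275.
P₂ = e^(−E₂/kT) / Z = 0.21865/1.7275 = 0.127.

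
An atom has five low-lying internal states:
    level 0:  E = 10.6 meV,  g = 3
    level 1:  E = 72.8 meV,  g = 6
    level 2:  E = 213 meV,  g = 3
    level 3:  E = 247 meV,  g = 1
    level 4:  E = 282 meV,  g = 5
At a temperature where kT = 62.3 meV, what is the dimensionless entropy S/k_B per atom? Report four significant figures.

Eᵢ/kT = 0.170144, 1.16854, 3.41894, 3.96469, 4.52648.
Z = Σ gᵢe^(−Eᵢ/kT) = 3·e^(−0.170144) + 6·e^(−1.16854) + 3·e^(−3.41894) + 1·e^(−3.96469) + 5·e^(−4.52648) = 2.53063 + 1.86492 + 0.0982414 + 0.0189739 + 0.0540935 = 4.56686.
⟨E⟩ = Σ EᵢPᵢ = 44.5508 meV.
S/k_B = ln Z + ⟨E⟩/kT = ln(4.56686) + 44.5508/62.3 = 1.51883 + 0.715101 = 2.234.

2.234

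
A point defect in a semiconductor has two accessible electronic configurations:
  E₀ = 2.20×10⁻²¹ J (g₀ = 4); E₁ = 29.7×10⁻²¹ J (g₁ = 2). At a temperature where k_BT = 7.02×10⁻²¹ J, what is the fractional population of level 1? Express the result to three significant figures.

0.00985

Eᵢ/kT = 0.31339, 4.2308.
Z = Σ gᵢe^(−Eᵢ/kT) = 4·e^(−0.31339) + 2·e^(−4.2308) = 2.9239 + 0.029082 = 2.9530.
P₁ = g₁ e^(−E₁/kT) / Z = 0.029082/2.9530 = 0.00985.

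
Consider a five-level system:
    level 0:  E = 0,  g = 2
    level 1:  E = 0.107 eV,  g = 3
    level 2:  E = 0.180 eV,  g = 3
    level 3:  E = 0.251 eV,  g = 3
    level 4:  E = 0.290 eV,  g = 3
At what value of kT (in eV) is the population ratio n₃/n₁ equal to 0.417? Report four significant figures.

0.1646 eV

n₃/n₁ = (g₃/g₁) exp[−(E₃−E₁)/kT] = 0.417.
⇒ (E₃−E₁)/kT = ln((3/3)/0.417) = ln(2.39808) = 0.874668.
kT = 0.144 eV / 0.874668 = 0.1646 eV.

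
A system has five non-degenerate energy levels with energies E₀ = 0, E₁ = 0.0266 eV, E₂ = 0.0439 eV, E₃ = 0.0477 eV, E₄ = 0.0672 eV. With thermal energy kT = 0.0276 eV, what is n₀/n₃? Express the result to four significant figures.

n₀/n₃ = exp[−(E₀−E₃)/kT] = exp(−(-0.0477 eV)/(0.0276 eV)) = exp(1.72826) = 5.631.

5.631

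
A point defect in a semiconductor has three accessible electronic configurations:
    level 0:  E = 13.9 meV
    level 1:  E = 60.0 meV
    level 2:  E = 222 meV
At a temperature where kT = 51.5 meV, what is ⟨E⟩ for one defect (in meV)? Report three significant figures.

Eᵢ/kT = 0.26990, 1.1650, 4.3107.
Z = Σ e^(−Eᵢ/kT) = e^(−0.26990) + e^(−1.1650) + e^(−4.3107) = 0.76346 + 0.31192 + 0.013424 = 1.0888.
⟨E⟩ = Σ Eᵢ e^(−Eᵢ/kT) / Z = (13.9·0.76346 + 60.0·0.31192 + 222·0.013424) / 1.0888 = 29.7 meV.

29.7 meV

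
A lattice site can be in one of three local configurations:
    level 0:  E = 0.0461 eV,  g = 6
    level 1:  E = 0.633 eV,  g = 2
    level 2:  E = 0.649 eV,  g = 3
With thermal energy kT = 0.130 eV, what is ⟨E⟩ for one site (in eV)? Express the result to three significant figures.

Eᵢ/kT = 0.35462, 4.8692, 4.9923.
Z = Σ gᵢe^(−Eᵢ/kT) = 6·e^(−0.35462) + 2·e^(−4.8692) + 3·e^(−4.9923) = 4.2086 + 0.015359 + 0.020370 = 4.2443.
⟨E⟩ = Σ Eᵢ gᵢe^(−Eᵢ/kT) / Z = (0.0461·4.2086 + 0.633·0.015359 + 0.649·0.020370) / 4.2443 = 0.0511 eV.

0.0511 eV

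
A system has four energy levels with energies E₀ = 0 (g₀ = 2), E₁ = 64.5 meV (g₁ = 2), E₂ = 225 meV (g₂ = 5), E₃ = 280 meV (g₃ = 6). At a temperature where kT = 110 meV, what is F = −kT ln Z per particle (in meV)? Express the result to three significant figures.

Eᵢ/kT = 0, 0.58636, 2.0455, 2.5455.
Z = Σ gᵢe^(−Eᵢ/kT) = 2·e^(−0) + 2·e^(−0.58636) + 5·e^(−2.0455) + 6·e^(−2.5455) = 2.0000 + 1.1127 + 0.64658 + 0.47060 = 4.2299.
F = −kT ln Z = −110 × ln(4.2299) = −110 × 1.4422 = -159 meV.

-159 meV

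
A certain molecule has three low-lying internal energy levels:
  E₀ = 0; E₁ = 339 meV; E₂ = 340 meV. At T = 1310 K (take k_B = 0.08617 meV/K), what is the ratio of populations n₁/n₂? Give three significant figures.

k_BT = 0.08617 × 1310 K = 112.88 meV.
n₁/n₂ = exp[−(E₁−E₂)/kT] = exp(−(-1 meV)/(112.88 meV)) = exp(0.0088590) = 1.01.

1.01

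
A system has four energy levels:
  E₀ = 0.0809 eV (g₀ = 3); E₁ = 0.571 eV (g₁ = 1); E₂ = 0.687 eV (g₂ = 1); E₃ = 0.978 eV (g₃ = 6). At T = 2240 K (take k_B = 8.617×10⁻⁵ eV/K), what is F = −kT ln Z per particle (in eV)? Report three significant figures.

k_BT = 8.617×10⁻⁵ × 2240 K = 0.19302 eV.
Eᵢ/kT = 0.41913, 2.9582, 3.5592, 5.0668.
Z = Σ gᵢe^(−Eᵢ/kT) = 3·e^(−0.41913) + 1·e^(−2.9582) + 1·e^(−3.5592) + 6·e^(−5.0668) = 1.9729 + 0.051912 + 0.028462 + 0.037815 = 2.0911.
F = −kT ln Z = −0.19302 × ln(2.0911) = −0.19302 × 0.73769 = -0.142 eV.

-0.142 eV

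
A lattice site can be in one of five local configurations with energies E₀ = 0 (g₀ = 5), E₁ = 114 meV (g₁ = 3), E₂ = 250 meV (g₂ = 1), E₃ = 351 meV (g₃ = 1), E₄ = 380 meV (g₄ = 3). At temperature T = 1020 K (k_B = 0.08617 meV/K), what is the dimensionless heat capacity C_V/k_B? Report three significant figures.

k_BT = 0.08617 × 1020 K = 87.893 meV.
Eᵢ/kT = 0, 1.2970, 2.8444, 3.9935, 4.3234.
Z = Σ gᵢe^(−Eᵢ/kT) = 5·e^(−0) + 3·e^(−1.2970) + 1·e^(−2.8444) + 1·e^(−3.9935) + 3·e^(−4.3234) = 5.0000 + 0.82005 + 0.058169 + 0.018435 + 0.039764 = 5.9364.
⟨E⟩ = 21.833 meV, ⟨E²⟩ = 3757.5 meV².
C_V/k_B = (⟨E²⟩ − ⟨E⟩²)/(kT)² = (3757.5 − 476.68)/7725.2 = 0.425.

0.425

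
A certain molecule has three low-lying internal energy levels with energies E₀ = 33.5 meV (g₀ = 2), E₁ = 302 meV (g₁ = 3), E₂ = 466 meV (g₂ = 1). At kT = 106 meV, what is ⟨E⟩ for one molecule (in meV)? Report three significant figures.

65.1 meV

Eᵢ/kT = 0.31604, 2.8491, 4.3962.
Z = Σ gᵢe^(−Eᵢ/kT) = 2·e^(−0.31604) + 3·e^(−2.8491) + 1·e^(−4.3962) = 1.4581 + 0.17369 + 0.012324 = 1.6441.
⟨E⟩ = Σ Eᵢ gᵢe^(−Eᵢ/kT) / Z = (33.5·1.4581 + 302·0.17369 + 466·0.012324) / 1.6441 = 65.1 meV.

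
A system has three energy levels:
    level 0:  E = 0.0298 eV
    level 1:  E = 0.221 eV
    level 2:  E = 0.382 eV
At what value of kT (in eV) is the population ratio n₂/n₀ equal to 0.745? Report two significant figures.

1.2 eV

n₂/n₀ = exp[−(E₂−E₀)/kT] = 0.745.
⇒ (E₂−E₀)/kT = ln(1/0.745) = ln(1.342) = 0.2942.
kT = 0.3522 eV / 0.2942 = 1.2 eV.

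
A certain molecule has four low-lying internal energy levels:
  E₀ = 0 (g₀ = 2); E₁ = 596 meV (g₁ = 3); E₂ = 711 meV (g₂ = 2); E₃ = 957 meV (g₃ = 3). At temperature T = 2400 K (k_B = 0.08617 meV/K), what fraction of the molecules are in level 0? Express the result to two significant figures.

k_BT = 0.08617 × 2400 K = 206.8 meV.
Eᵢ/kT = 0, 2.882, 3.438, 4.628.
Z = Σ gᵢe^(−Eᵢ/kT) = 2·e^(−0) + 3·e^(−2.882) + 2·e^(−3.438) + 3·e^(−4.628) = 2.000 + 0.1681 + 0.06426 + 0.02932 = 2.262.
P₀ = g₀ e^(−E₀/kT) / Z = 2.000/2.262 = 0.88.

0.88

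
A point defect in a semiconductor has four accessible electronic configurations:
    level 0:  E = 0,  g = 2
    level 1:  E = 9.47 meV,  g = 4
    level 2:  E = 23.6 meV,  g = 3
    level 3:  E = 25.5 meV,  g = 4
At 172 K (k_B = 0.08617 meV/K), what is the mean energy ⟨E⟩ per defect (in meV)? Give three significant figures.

9.68 meV

k_BT = 0.08617 × 172 K = 14.821 meV.
Eᵢ/kT = 0, 0.63896, 1.5923, 1.7205.
Z = Σ gᵢe^(−Eᵢ/kT) = 2·e^(−0) + 4·e^(−0.63896) + 3·e^(−1.5923) + 4·e^(−1.7205) = 2.0000 + 2.1114 + 0.61037 + 0.71591 = 5.4377.
⟨E⟩ = Σ Eᵢ gᵢe^(−Eᵢ/kT) / Z = (0·2.0000 + 9.47·2.1114 + 23.6·0.61037 + 25.5·0.71591) / 5.4377 = 9.68 meV.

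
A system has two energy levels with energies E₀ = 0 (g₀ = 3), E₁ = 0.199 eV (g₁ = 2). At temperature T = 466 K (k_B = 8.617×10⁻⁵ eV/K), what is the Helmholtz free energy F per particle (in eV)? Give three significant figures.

-0.0443 eV

k_BT = 8.617×10⁻⁵ × 466 K = 0.040155 eV.
Eᵢ/kT = 0, 4.9558.
Z = Σ gᵢe^(−Eᵢ/kT) = 3·e^(−0) + 2·e^(−4.9558) = 3.0000 + 0.014085 = 3.0141.
F = −kT ln Z = −0.040155 × ln(3.0141) = −0.040155 × 1.1033 = -0.0443 eV.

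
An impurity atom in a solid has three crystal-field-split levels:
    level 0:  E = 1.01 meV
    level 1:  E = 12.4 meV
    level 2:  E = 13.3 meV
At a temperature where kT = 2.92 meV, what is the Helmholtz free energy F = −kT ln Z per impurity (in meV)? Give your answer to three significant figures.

0.909 meV

Eᵢ/kT = 0.34589, 4.2466, 4.5548.
Z = Σ e^(−Eᵢ/kT) = e^(−0.34589) + e^(−4.2466) + e^(−4.5548) = 0.70759 + 0.014313 + 0.010517 = 0.73242.
F = −kT ln Z = −2.92 × ln(0.73242) = −2.92 × -0.31140 = 0.909 meV.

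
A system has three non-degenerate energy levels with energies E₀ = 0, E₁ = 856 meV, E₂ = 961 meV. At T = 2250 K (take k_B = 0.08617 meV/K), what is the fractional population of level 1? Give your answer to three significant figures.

k_BT = 0.08617 × 2250 K = 193.88 meV.
Eᵢ/kT = 0, 4.4151, 4.9567.
Z = Σ e^(−Eᵢ/kT) = e^(−0) + e^(−4.4151) + e^(−4.9567) = 1.0000 + 0.012093 + 0.0070361 = 1.0191.
P₁ = e^(−E₁/kT) / Z = 0.012093/1.0191 = 0.0119.

0.0119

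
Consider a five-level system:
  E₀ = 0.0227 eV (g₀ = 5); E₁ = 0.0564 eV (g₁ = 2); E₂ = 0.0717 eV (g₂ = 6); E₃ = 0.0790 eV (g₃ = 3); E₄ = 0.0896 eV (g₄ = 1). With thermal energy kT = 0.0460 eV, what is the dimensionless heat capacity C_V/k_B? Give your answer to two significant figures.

0.29

Eᵢ/kT = 0.4935, 1.226, 1.559, 1.717, 1.948.
Z = Σ gᵢe^(−Eᵢ/kT) = 5·e^(−0.4935) + 2·e^(−1.226) + 6·e^(−1.559) + 3·e^(−1.717) + 1·e^(−1.948) = 3.052 + 0.5869 + 1.262 + 0.5388 + 0.1426 = 5.582.
⟨E⟩ = 0.04447 eV, ⟨E²⟩ = 0.002586 eV².
C_V/k_B = (⟨E²⟩ − ⟨E⟩²)/(kT)² = (0.002586 − 0.001978)/0.002116 = 0.29.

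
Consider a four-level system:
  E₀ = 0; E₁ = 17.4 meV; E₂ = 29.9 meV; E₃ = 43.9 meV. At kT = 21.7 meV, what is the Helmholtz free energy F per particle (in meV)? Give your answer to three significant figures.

-13.1 meV

Eᵢ/kT = 0, 0.80184, 1.3779, 2.0230.
Z = Σ e^(−Eᵢ/kT) = e^(−0) + e^(−0.80184) + e^(−1.3779) + e^(−2.0230) = 1.0000 + 0.44850 + 0.25211 + 0.13226 = 1.8329.
F = −kT ln Z = −21.7 × ln(1.8329) = −21.7 × 0.60590 = -13.1 meV.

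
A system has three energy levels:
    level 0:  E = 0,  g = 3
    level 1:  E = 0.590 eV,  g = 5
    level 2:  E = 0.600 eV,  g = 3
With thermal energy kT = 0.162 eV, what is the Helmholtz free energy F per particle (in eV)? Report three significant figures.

Eᵢ/kT = 0, 3.6420, 3.7037.
Z = Σ gᵢe^(−Eᵢ/kT) = 3·e^(−0) + 5·e^(−3.6420) + 3·e^(−3.7037) = 3.0000 + 0.13100 + 0.073897 = 3.2049.
F = −kT ln Z = −0.162 × ln(3.2049) = −0.162 × 1.1647 = -0.189 eV.

-0.189 eV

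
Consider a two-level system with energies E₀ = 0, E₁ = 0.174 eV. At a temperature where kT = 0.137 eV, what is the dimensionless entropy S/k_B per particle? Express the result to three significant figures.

Eᵢ/kT = 0, 1.2701.
Z = Σ e^(−Eᵢ/kT) = e^(−0) + e^(−1.2701) = 1.0000 + 0.28080 = 1.2808.
⟨E⟩ = Σ EᵢPᵢ = 0.038147 eV.
S/k_B = ln Z + ⟨E⟩/kT = ln(1.2808) + 0.038147/0.137 = 0.24748 + 0.27845 = 0.526.

0.526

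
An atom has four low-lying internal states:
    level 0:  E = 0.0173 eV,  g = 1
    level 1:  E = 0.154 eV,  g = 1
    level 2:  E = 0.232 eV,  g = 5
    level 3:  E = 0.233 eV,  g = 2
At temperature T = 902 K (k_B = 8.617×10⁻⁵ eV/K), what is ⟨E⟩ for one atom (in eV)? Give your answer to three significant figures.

k_BT = 8.617×10⁻⁵ × 902 K = 0.077725 eV.
Eᵢ/kT = 0.22258, 1.9813, 2.9849, 2.9977.
Z = Σ gᵢe^(−Eᵢ/kT) = 1·e^(−0.22258) + 1·e^(−1.9813) + 5·e^(−2.9849) + 2·e^(−2.9977) = 0.80045 + 0.13789 + 0.25272 + 0.099803 = 1.2909.
⟨E⟩ = Σ Eᵢ gᵢe^(−Eᵢ/kT) / Z = (0.0173·0.80045 + 0.154·0.13789 + 0.232·0.25272 + 0.233·0.099803) / 1.2909 = 0.0906 eV.

0.0906 eV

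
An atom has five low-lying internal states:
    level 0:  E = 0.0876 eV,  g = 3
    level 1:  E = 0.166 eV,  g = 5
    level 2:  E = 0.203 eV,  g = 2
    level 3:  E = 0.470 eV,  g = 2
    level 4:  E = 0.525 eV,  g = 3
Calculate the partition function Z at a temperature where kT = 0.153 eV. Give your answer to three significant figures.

Z = 4.10

Eᵢ/kT = 0.57255, 1.0850, 1.3268, 3.0719, 3.4314.
Z = Σ gᵢe^(−Eᵢ/kT) = 3·e^(−0.57255) + 5·e^(−1.0850) + 2·e^(−1.3268) + 2·e^(−3.0719) + 3·e^(−3.4314) = 1.6923 + 1.6895 + 0.53065 + 0.092666 + 0.097025 = 4.1021.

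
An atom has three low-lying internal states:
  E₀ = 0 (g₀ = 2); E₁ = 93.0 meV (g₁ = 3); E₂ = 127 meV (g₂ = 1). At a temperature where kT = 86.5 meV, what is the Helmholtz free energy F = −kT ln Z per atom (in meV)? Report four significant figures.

Eᵢ/kT = 0, 1.07514, 1.46821.
Z = Σ gᵢe^(−Eᵢ/kT) = 2·e^(−0) + 3·e^(−1.07514) + 1·e^(−1.46821) = 2.00000 + 1.02375 + 0.230337 = 3.25409.
F = −kT ln Z = −86.5 × ln(3.25409) = −86.5 × 1.17991 = -102.1 meV.

-102.1 meV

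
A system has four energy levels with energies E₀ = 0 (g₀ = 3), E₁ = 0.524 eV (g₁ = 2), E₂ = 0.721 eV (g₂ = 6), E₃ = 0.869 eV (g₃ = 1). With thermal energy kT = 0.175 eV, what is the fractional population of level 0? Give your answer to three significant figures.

Eᵢ/kT = 0, 2.9943, 4.1200, 4.9657.
Z = Σ gᵢe^(−Eᵢ/kT) = 3·e^(−0) + 2·e^(−2.9943) + 6·e^(−4.1200) + 1·e^(−4.9657) = 3.0000 + 0.10014 + 0.097467 + 0.0069731 = 3.2046.
P₀ = g₀ e^(−E₀/kT) / Z = 3.0000/3.2046 = 0.936.

0.936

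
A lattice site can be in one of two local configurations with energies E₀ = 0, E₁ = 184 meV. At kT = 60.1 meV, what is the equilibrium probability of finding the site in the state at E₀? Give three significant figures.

Eᵢ/kT = 0, 3.0616.
Z = Σ e^(−Eᵢ/kT) = e^(−0) + e^(−3.0616) = 1.0000 + 0.046813 = 1.0468.
P₀ = e^(−E₀/kT) / Z = 1.0000/1.0468 = 0.955.

0.955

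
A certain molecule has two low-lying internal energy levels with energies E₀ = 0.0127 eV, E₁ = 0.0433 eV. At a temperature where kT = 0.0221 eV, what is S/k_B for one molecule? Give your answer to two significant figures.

0.50

Eᵢ/kT = 0.5747, 1.959.
Z = Σ e^(−Eᵢ/kT) = e^(−0.5747) + e^(−1.959) = 0.5629 + 0.1410 = 0.7039.
⟨E⟩ = Σ EᵢPᵢ = 0.01883 eV.
S/k_B = ln Z + ⟨E⟩/kT = ln(0.7039) + 0.01883/0.0221 = -0.3511 + 0.8520 = 0.50.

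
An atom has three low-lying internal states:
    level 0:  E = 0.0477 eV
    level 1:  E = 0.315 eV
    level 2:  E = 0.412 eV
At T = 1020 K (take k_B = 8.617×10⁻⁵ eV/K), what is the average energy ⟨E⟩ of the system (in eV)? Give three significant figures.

0.0651 eV

k_BT = 8.617×10⁻⁵ × 1020 K = 0.087893 eV.
Eᵢ/kT = 0.54271, 3.5839, 4.6875.
Z = Σ e^(−Eᵢ/kT) = e^(−0.54271) + e^(−3.5839) + e^(−4.6875) = 0.58117 + 0.027767 + 0.0092097 = 0.61815.
⟨E⟩ = Σ Eᵢ e^(−Eᵢ/kT) / Z = (0.0477·0.58117 + 0.315·0.027767 + 0.412·0.0092097) / 0.61815 = 0.0651 eV.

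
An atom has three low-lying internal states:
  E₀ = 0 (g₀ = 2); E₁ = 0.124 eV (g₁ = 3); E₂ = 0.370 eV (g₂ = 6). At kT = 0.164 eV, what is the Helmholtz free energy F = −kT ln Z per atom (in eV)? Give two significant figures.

Eᵢ/kT = 0, 0.7561, 2.256.
Z = Σ gᵢe^(−Eᵢ/kT) = 2·e^(−0) + 3·e^(−0.7561) + 6·e^(−2.256) = 2.000 + 1.408 + 0.6286 = 4.037.
F = −kT ln Z = −0.164 × ln(4.037) = −0.164 × 1.396 = -0.23 eV.

-0.23 eV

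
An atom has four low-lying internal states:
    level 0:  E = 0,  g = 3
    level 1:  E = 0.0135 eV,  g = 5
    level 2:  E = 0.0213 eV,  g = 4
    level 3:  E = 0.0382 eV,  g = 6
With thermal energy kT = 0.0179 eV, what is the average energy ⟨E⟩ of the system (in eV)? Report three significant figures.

Eᵢ/kT = 0, 0.75419, 1.1899, 2.1341.
Z = Σ gᵢe^(−Eᵢ/kT) = 3·e^(−0) + 5·e^(−0.75419) + 4·e^(−1.1899) + 6·e^(−2.1341) = 3.0000 + 2.3520 + 1.2170 + 0.71011 = 7.2791.
⟨E⟩ = Σ Eᵢ gᵢe^(−Eᵢ/kT) / Z = (0·3.0000 + 0.0135·2.3520 + 0.0213·1.2170 + 0.0382·0.71011) / 7.2791 = 0.0116 eV.

0.0116 eV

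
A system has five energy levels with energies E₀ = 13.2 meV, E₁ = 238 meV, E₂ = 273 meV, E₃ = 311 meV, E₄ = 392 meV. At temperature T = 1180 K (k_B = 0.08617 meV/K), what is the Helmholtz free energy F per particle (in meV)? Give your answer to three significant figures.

k_BT = 0.08617 × 1180 K = 101.68 meV.
Eᵢ/kT = 0.12982, 2.3407, 2.6849, 3.0586, 3.8552.
Z = Σ e^(−Eᵢ/kT) = e^(−0.12982) + e^(−2.3407) + e^(−2.6849) + e^(−3.0586) + e^(−3.8552) = 0.87825 + 0.096260 + 0.068228 + 0.046953 + 0.021169 = 1.1109.
F = −kT ln Z = −101.68 × ln(1.1109) = −101.68 × 0.10517 = -10.7 meV.

-10.7 meV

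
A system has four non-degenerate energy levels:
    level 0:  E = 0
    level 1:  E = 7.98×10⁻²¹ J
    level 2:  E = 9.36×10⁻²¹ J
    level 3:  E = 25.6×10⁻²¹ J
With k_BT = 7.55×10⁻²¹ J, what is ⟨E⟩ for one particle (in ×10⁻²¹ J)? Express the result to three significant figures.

Eᵢ/kT = 0, 1.0570, 1.2397, 3.3907.
Z = Σ e^(−Eᵢ/kT) = e^(−0) + e^(−1.0570) + e^(−1.2397) + e^(−3.3907) = 1.0000 + 0.34750 + 0.28947 + 0.033685 = 1.6707.
⟨E⟩ = Σ Eᵢ e^(−Eᵢ/kT) / Z = (0·1.0000 + 7.98·0.34750 + 9.36·0.28947 + 25.6·0.033685) / 1.6707 = 3.80 ×10⁻²¹ J.

3.80 ×10⁻²¹ J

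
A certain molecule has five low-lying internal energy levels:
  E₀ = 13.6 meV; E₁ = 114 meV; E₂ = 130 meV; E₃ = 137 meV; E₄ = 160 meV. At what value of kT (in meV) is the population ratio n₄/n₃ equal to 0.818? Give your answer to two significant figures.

n₄/n₃ = exp[−(E₄−E₃)/kT] = 0.818.
⇒ (E₄−E₃)/kT = ln(1/0.818) = ln(1.222) = 0.2005.
kT = 23 meV / 0.2005 = 110 meV.

110 meV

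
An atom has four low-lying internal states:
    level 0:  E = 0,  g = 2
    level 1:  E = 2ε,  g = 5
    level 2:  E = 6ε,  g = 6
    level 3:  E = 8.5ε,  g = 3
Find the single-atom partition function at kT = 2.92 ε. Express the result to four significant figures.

Z = 5.453

Eᵢ/kT = 0, 0.684932, 2.05479, 2.91096.
Z = Σ gᵢe^(−Eᵢ/kT) = 2·e^(−0) + 5·e^(−0.684932) + 6·e^(−2.05479) + 3·e^(−2.91096) = 2.00000 + 2.52062 + 0.768718 + 0.163270 = 5.45261.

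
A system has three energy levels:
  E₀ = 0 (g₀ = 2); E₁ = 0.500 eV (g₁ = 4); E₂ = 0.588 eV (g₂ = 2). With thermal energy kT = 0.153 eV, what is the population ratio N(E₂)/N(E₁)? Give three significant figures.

n₂/n₁ = (g₂/g₁) exp[−(E₂−E₁)/kT] = (2/4) × exp(−(0.088 eV)/(0.153 eV)) = (2/4) × exp(-0.57516) = 0.281.

0.281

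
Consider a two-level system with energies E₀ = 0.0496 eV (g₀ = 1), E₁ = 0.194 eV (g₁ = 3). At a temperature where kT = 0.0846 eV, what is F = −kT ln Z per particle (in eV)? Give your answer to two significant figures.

0.013 eV

Eᵢ/kT = 0.5863, 2.293.
Z = Σ gᵢe^(−Eᵢ/kT) = 1·e^(−0.5863) + 3·e^(−2.293) = 0.5564 + 0.3029 = 0.8593.
F = −kT ln Z = −0.0846 × ln(0.8593) = −0.0846 × -0.1516 = 0.013 eV.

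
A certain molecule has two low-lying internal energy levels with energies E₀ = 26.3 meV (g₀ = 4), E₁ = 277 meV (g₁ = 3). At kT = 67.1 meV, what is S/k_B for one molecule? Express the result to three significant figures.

Eᵢ/kT = 0.39195, 4.1282.
Z = Σ gᵢe^(−Eᵢ/kT) = 4·e^(−0.39195) + 3·e^(−4.1282) = 2.7030 + 0.048336 = 2.7513.
⟨E⟩ = Σ EᵢPᵢ = 30.705 meV.
S/k_B = ln Z + ⟨E⟩/kT = ln(2.7513) + 30.705/67.1 = 1.0121 + 0.45760 = 1.47.

1.47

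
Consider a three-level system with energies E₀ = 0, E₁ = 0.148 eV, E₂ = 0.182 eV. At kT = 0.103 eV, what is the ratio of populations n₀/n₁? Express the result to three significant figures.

n₀/n₁ = exp[−(E₀−E₁)/kT] = exp(−(-0.148 eV)/(0.103 eV)) = exp(1.4369) = 4.21.

4.21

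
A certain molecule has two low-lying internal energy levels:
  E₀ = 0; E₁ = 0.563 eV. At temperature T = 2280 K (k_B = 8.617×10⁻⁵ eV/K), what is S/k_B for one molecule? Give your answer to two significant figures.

k_BT = 8.617×10⁻⁵ × 2280 K = 0.1965 eV.
Eᵢ/kT = 0, 2.865.
Z = Σ e^(−Eᵢ/kT) = e^(−0) + e^(−2.865) = 1.000 + 0.05698 = 1.057.
⟨E⟩ = Σ EᵢPᵢ = 0.03035 eV.
S/k_B = ln Z + ⟨E⟩/kT = ln(1.057) + 0.03035/0.1965 = 0.05543 + 0.1545 = 0.21.

0.21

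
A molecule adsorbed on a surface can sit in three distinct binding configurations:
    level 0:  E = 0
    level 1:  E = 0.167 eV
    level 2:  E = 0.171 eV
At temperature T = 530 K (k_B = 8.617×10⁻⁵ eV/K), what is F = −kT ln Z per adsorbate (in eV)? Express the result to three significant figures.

k_BT = 8.617×10⁻⁵ × 530 K = 0.045670 eV.
Eᵢ/kT = 0, 3.6567, 3.7443.
Z = Σ e^(−Eᵢ/kT) = e^(−0) + e^(−3.6567) + e^(−3.7443) = 1.0000 + 0.025818 + 0.023652 = 1.0495.
F = −kT ln Z = −0.045670 × ln(1.0495) = −0.045670 × 0.048314 = -0.00221 eV.

-0.00221 eV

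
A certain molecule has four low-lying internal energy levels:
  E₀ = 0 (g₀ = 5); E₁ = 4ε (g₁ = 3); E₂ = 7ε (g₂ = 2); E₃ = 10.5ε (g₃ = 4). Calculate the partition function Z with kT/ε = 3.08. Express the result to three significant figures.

Z = 6.16

Eᵢ/kT = 0, 1.2987, 2.2727, 3.4091.
Z = Σ gᵢe^(−Eᵢ/kT) = 5·e^(−0) + 3·e^(−1.2987) + 2·e^(−2.2727) + 4·e^(−3.4091) = 5.0000 + 0.81866 + 0.20607 + 0.13228 = 6.1570.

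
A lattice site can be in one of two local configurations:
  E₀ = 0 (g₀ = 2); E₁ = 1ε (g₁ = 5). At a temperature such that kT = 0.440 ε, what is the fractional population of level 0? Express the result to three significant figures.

0.795

Eᵢ/kT = 0, 2.2727.
Z = Σ gᵢe^(−Eᵢ/kT) = 2·e^(−0) + 5·e^(−2.2727) = 2.0000 + 0.51517 = 2.5152.
P₀ = g₀ e^(−E₀/kT) / Z = 2.0000/2.5152 = 0.795.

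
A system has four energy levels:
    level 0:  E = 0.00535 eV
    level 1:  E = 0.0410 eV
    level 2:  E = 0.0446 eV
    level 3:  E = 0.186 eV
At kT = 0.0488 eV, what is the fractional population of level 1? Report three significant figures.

0.247

Eᵢ/kT = 0.10963, 0.84016, 0.91393, 3.8115.
Z = Σ e^(−Eᵢ/kT) = e^(−0.10963) + e^(−0.84016) + e^(−0.91393) + e^(−3.8115) = 0.89617 + 0.43164 + 0.40095 + 0.022115 = 1.7509.
P₁ = e^(−E₁/kT) / Z = 0.43164/1.7509 = 0.247.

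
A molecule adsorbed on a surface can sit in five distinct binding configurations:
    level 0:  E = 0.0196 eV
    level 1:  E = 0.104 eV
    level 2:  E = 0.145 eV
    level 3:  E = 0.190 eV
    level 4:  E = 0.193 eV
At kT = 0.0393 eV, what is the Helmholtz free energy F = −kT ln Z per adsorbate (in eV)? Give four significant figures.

0.01299 eV

Eᵢ/kT = 0.498728, 2.64631, 3.68957, 4.83461, 4.91094.
Z = Σ e^(−Eᵢ/kT) = e^(−0.498728) + e^(−2.64631) + e^(−3.68957) + e^(−4.83461) + e^(−4.91094) = 0.607303 + 0.0709124 + 0.0249827 + 0.00794979 + 0.00736556 = 0.718513.
F = −kT ln Z = −0.0393 × ln(0.718513) = −0.0393 × -0.330571 = 0.01299 eV.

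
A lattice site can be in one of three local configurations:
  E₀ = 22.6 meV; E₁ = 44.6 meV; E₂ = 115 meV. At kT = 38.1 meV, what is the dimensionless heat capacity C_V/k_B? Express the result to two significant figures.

0.32

Eᵢ/kT = 0.5932, 1.171, 3.018.
Z = Σ e^(−Eᵢ/kT) = e^(−0.5932) + e^(−1.171) + e^(−3.018) = 0.5526 + 0.3101 + 0.04890 = 0.9116.
⟨E⟩ = 35.04 meV, ⟨E²⟩ = 1696 meV².
C_V/k_B = (⟨E²⟩ − ⟨E⟩²)/(kT)² = (1696 − 1228)/1452 = 0.32.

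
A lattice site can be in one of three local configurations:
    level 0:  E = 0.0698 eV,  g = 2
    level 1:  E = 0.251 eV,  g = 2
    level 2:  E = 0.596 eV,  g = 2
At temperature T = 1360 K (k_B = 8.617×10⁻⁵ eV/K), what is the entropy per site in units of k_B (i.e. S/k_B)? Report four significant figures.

k_BT = 8.617×10⁻⁵ × 1360 K = 0.117191 eV.
Eᵢ/kT = 0.595609, 2.14180, 5.08571.
Z = Σ gᵢe^(−Eᵢ/kT) = 2·e^(−0.595609) + 2·e^(−2.14180) + 2·e^(−5.08571) = 1.10245 + 0.234887 + 0.0123690 = 1.34971.
⟨E⟩ = Σ EᵢPᵢ = 0.106156 eV.
S/k_B = ln Z + ⟨E⟩/kT = ln(1.34971) + 0.106156/0.117191 = 0.299890 + 0.905837 = 1.206.

1.206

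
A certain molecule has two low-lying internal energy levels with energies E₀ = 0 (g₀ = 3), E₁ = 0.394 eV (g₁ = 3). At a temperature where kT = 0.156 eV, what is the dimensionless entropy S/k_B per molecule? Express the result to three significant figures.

Eᵢ/kT = 0, 2.5256.
Z = Σ gᵢe^(−Eᵢ/kT) = 3·e^(−0) + 3·e^(−2.5256) = 3.0000 + 0.24003 = 3.2400.
⟨E⟩ = Σ EᵢPᵢ = 0.029189 eV.
S/k_B = ln Z + ⟨E⟩/kT = ln(3.2400) + 0.029189/0.156 = 1.1756 + 0.18711 = 1.36.

1.36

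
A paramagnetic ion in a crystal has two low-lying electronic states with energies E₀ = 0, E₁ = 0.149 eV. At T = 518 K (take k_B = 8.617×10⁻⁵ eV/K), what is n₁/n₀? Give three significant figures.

k_BT = 8.617×10⁻⁵ × 518 K = 0.044636 eV.
n₁/n₀ = exp[−(E₁−E₀)/kT] = exp(−(0.149 eV)/(0.044636 eV)) = exp(-3.3381) = 0.0355.

0.0355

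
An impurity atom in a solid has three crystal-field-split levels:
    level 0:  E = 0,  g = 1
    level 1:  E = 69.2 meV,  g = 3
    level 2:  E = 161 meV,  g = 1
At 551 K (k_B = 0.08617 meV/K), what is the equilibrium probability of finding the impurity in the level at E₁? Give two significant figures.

0.40

k_BT = 0.08617 × 551 K = 47.48 meV.
Eᵢ/kT = 0, 1.457, 3.391.
Z = Σ gᵢe^(−Eᵢ/kT) = 1·e^(−0) + 3·e^(−1.457) + 1·e^(−3.391) = 1.000 + 0.6988 + 0.03367 = 1.732.
P₁ = g₁ e^(−E₁/kT) / Z = 0.6988/1.732 = 0.40.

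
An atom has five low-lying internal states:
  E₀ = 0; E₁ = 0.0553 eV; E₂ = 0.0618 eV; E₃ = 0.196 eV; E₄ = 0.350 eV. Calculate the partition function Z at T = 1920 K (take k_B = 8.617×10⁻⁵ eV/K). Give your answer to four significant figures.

Z = 2.831

k_BT = 8.617×10⁻⁵ × 1920 K = 0.165446 eV.
Eᵢ/kT = 0, 0.334248, 0.373536, 1.18468, 2.11549.
Z = Σ e^(−Eᵢ/kT) = e^(−0) + e^(−0.334248) + e^(−0.373536) + e^(−1.18468) + e^(−2.11549) = 1.00000 + 0.715876 + 0.688296 + 0.305844 + 0.120574 = 2.83059.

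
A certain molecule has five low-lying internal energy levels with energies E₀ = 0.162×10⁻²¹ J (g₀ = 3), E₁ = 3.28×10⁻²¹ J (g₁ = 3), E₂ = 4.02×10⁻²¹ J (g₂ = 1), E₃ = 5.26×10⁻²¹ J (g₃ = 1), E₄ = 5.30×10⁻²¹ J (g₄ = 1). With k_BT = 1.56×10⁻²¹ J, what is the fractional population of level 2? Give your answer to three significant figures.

Eᵢ/kT = 0.10385, 2.1026, 2.5769, 3.3718, 3.3974.
Z = Σ gᵢe^(−Eᵢ/kT) = 3·e^(−0.10385) + 3·e^(−2.1026) + 1·e^(−2.5769) + 1·e^(−3.3718) + 1·e^(−3.3974) = 2.7041 + 0.36642 + 0.076009 + 0.034328 + 0.033460 = 3.2143.
P₂ = g₂ e^(−E₂/kT) / Z = 0.076009/3.2143 = 0.0236.

0.0236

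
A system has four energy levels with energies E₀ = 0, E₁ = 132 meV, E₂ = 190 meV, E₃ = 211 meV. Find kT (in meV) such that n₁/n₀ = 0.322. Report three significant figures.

116 meV

n₁/n₀ = exp[−(E₁−E₀)/kT] = 0.322.
⇒ (E₁−E₀)/kT = ln(1/0.322) = ln(3.1056) = 1.1332.
kT = 132 meV / 1.1332 = 116 meV.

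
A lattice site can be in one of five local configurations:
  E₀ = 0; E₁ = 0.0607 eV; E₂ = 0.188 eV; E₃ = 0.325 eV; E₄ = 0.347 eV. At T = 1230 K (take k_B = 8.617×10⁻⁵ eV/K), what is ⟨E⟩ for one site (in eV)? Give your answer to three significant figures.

0.0519 eV

k_BT = 8.617×10⁻⁵ × 1230 K = 0.10599 eV.
Eᵢ/kT = 0, 0.57270, 1.7738, 3.0663, 3.2739.
Z = Σ e^(−Eᵢ/kT) = e^(−0) + e^(−0.57270) + e^(−1.7738) + e^(−3.0663) + e^(−3.2739) = 1.0000 + 0.56400 + 0.16969 + 0.046593 + 0.037858 = 1.8181.
⟨E⟩ = Σ Eᵢ e^(−Eᵢ/kT) / Z = (0·1.0000 + 0.0607·0.56400 + 0.188·0.16969 + 0.325·0.046593 + 0.347·0.037858) / 1.8181 = 0.0519 eV.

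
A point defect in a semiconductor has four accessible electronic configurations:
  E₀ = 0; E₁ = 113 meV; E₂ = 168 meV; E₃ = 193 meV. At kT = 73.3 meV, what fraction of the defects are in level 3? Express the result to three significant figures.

Eᵢ/kT = 0, 1.5416, 2.2920, 2.6330.
Z = Σ e^(−Eᵢ/kT) = e^(−0) + e^(−1.5416) + e^(−2.2920) + e^(−2.6330) = 1.0000 + 0.21404 + 0.10106 + 0.071863 = 1.3870.
P₃ = e^(−E₃/kT) / Z = 0.071863/1.3870 = 0.0518.

0.0518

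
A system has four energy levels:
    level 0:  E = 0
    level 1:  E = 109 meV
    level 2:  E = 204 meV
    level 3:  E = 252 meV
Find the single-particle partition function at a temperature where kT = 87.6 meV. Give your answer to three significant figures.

Eᵢ/kT = 0, 1.2443, 2.3288, 2.8767.
Z = Σ e^(−Eᵢ/kT) = e^(−0) + e^(−1.2443) + e^(−2.3288) + e^(−2.8767) = 1.0000 + 0.28814 + 0.097413 + 0.056320 = 1.4419.

Z = 1.44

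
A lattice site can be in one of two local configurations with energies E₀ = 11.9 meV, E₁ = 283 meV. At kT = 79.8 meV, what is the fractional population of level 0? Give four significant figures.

0.9676

Eᵢ/kT = 0.149123, 3.54637.
Z = Σ e^(−Eᵢ/kT) = e^(−0.149123) + e^(−3.54637) = 0.861463 + 0.0288291 = 0.890292.
P₀ = e^(−E₀/kT) / Z = 0.861463/0.890292 = 0.9676.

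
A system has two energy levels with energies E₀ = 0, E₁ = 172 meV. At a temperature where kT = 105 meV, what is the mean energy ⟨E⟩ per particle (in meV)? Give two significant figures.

28 meV

Eᵢ/kT = 0, 1.638.
Z = Σ e^(−Eᵢ/kT) = e^(−0) + e^(−1.638) = 1.000 + 0.1944 = 1.194.
⟨E⟩ = Σ Eᵢ e^(−Eᵢ/kT) / Z = (0·1.000 + 172·0.1944) / 1.194 = 28 meV.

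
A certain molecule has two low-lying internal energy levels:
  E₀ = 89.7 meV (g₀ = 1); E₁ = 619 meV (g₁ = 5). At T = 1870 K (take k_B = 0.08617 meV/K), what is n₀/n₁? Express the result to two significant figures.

5.3

k_BT = 0.08617 × 1870 K = 161.1 meV.
n₀/n₁ = (g₀/g₁) exp[−(E₀−E₁)/kT] = (1/5) × exp(−(-529.3 meV)/(161.1 meV)) = (1/5) × exp(3.286) = 5.3.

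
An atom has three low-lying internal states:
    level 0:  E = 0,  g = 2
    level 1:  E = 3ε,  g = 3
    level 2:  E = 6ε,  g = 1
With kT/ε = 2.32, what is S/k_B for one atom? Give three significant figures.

Eᵢ/kT = 0, 1.2931, 2.5862.
Z = Σ gᵢe^(−Eᵢ/kT) = 2·e^(−0) + 3·e^(−1.2931) + 1·e^(−2.5862) = 2.0000 + 0.82326 + 0.075306 = 2.8986.
⟨E⟩ = Σ EᵢPᵢ = 1.0079 ε.
S/k_B = ln Z + ⟨E⟩/kT = ln(2.8986) + 1.0079/2.32 = 1.0642 + 0.43444 = 1.50.

1.50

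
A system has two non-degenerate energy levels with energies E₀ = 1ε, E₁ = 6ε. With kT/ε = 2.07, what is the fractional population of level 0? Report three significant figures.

Eᵢ/kT = 0.48309, 2.8986.
Z = Σ e^(−Eᵢ/kT) = e^(−0.48309) + e^(−2.8986) = 0.61687 + 0.055100 = 0.67197.
P₀ = e^(−E₀/kT) / Z = 0.61687/0.67197 = 0.918.

0.918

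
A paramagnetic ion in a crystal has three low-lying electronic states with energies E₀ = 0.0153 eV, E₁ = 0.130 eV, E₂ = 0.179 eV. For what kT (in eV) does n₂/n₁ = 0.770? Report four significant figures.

0.1875 eV

n₂/n₁ = exp[−(E₂−E₁)/kT] = 0.770.
⇒ (E₂−E₁)/kT = ln(1/0.770) = ln(1.29870) = 0.261364.
kT = 0.049 eV / 0.261364 = 0.1875 eV.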